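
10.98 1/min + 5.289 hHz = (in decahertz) 52.91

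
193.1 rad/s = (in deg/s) 1.106e+04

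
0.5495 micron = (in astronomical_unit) 3.673e-18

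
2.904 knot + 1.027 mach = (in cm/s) 3.512e+04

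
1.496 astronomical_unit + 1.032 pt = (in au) 1.496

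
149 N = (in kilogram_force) 15.19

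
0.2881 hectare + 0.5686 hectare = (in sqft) 9.221e+04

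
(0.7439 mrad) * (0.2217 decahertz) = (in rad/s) 0.001649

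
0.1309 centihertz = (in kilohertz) 1.309e-06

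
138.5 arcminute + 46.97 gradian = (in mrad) 778.1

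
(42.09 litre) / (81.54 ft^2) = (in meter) 0.005556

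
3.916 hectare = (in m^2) 3.916e+04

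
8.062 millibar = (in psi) 0.1169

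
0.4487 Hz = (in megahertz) 4.487e-07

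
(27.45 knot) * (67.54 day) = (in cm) 8.241e+09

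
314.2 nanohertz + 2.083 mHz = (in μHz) 2083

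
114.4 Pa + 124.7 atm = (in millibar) 1.264e+05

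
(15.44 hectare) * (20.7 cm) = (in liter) 3.196e+07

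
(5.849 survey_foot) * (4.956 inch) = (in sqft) 2.416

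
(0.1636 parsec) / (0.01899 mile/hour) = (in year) 1.886e+10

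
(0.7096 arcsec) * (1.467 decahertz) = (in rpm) 0.0004819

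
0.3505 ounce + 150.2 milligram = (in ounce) 0.3558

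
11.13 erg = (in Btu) 1.055e-09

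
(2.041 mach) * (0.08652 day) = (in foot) 1.704e+07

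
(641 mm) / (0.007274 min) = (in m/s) 1.469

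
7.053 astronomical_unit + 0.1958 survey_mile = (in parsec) 3.419e-05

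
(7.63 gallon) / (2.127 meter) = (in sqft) 0.1462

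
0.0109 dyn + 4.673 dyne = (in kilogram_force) 4.776e-06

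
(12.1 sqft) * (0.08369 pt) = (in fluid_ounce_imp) 1.168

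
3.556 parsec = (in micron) 1.097e+23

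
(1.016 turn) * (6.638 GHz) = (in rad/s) 4.238e+10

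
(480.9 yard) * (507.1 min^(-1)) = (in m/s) 3716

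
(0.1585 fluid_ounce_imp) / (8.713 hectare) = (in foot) 1.696e-10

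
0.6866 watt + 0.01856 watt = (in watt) 0.7052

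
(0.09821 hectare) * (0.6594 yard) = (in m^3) 592.2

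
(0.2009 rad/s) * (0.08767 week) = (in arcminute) 3.662e+07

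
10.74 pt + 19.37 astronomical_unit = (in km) 2.898e+09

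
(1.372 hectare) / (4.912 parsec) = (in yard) 9.899e-14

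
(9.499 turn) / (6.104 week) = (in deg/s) 0.0009263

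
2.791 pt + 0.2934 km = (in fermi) 2.934e+17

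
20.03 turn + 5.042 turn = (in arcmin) 5.416e+05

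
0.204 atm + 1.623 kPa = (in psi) 3.233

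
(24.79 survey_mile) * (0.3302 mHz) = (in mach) 0.03869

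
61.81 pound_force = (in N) 274.9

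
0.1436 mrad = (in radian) 0.0001436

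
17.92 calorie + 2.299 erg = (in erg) 7.498e+08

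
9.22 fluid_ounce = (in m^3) 0.0002727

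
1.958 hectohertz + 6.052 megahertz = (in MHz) 6.052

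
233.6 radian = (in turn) 37.18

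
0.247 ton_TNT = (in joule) 1.033e+09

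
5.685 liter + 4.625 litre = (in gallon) 2.724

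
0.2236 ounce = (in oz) 0.2236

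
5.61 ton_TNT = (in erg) 2.347e+17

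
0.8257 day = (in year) 0.002262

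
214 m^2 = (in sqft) 2303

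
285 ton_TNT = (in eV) 7.443e+30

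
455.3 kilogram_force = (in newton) 4465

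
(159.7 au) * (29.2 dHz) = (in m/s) 6.976e+13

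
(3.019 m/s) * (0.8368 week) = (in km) 1528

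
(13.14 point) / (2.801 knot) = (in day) 3.723e-08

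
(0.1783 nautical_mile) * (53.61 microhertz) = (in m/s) 0.0177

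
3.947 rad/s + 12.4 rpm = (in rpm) 50.09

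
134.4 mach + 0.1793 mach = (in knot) 8.908e+04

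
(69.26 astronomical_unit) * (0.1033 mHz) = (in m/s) 1.07e+09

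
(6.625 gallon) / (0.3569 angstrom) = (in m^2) 7.027e+08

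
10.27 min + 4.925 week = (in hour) 827.6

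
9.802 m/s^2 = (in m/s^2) 9.802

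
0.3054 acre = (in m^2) 1236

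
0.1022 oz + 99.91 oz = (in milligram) 2.835e+06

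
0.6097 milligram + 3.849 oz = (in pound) 0.2406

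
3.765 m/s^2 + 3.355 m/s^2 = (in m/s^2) 7.12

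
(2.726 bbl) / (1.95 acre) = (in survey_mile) 3.413e-08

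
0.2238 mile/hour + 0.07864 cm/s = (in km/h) 0.363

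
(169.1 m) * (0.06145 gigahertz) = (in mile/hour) 2.324e+10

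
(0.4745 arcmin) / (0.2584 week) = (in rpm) 8.434e-09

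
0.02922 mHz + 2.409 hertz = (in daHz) 0.2409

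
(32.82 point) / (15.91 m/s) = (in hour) 2.021e-07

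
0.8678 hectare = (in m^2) 8678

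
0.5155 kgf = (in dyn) 5.055e+05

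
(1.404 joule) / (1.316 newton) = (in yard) 1.167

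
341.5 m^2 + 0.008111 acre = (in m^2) 374.3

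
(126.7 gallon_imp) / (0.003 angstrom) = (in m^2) 1.92e+12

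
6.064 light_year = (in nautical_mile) 3.098e+13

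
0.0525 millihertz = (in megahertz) 5.25e-11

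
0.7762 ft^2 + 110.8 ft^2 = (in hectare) 0.001037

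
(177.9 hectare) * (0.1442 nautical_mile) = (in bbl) 2.988e+09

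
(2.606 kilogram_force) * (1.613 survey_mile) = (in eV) 4.141e+23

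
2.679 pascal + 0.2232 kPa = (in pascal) 225.9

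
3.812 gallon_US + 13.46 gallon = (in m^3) 0.06538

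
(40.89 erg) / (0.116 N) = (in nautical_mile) 1.903e-08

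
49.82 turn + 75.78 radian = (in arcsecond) 8.02e+07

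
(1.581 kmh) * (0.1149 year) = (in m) 1.591e+06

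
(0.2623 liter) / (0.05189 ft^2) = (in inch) 2.142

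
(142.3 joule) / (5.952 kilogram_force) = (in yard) 2.666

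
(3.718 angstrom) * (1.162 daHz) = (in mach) 1.269e-11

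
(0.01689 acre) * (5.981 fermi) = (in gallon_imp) 8.993e-11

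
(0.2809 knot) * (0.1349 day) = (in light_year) 1.78e-13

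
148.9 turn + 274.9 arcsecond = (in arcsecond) 1.93e+08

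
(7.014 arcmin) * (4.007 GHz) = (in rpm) 7.807e+07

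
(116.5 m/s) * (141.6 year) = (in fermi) 5.202e+26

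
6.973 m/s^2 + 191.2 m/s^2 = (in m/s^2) 198.2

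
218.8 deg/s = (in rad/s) 3.819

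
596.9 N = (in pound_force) 134.2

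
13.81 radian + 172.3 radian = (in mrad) 1.861e+05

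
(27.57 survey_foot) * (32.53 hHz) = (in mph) 6.115e+04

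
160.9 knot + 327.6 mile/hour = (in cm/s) 2.292e+04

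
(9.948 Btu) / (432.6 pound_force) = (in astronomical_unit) 3.646e-11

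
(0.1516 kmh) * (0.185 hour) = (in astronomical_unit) 1.875e-10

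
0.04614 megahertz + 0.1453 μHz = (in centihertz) 4.614e+06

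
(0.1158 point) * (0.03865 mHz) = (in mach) 4.637e-12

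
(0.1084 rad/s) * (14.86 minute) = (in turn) 15.38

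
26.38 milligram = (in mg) 26.38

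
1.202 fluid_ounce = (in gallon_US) 0.009391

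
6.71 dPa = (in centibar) 0.000671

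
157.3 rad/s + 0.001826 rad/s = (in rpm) 1502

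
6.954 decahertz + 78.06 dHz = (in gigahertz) 7.735e-08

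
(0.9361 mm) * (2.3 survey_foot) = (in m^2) 0.0006562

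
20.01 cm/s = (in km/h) 0.7204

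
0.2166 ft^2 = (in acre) 4.972e-06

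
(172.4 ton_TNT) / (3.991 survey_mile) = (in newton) 1.123e+08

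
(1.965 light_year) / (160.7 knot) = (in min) 3.748e+12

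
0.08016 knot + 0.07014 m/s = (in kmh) 0.401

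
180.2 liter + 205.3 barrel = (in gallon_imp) 7219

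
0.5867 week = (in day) 4.107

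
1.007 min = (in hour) 0.01678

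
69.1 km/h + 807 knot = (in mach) 1.276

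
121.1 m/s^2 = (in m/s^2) 121.1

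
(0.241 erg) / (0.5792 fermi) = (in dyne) 4.161e+12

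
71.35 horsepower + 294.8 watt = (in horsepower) 71.75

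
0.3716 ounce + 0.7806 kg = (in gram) 791.1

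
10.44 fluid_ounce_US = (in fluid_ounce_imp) 10.87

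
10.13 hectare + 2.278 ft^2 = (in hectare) 10.13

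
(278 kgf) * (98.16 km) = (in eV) 1.67e+27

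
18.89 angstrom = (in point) 5.355e-06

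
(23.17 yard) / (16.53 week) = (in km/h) 7.629e-06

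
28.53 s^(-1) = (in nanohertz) 2.853e+10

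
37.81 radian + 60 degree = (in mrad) 3.886e+04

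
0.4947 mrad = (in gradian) 0.03149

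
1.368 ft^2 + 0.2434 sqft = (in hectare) 1.497e-05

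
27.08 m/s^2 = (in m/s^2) 27.08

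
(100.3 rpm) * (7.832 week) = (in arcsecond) 1.026e+13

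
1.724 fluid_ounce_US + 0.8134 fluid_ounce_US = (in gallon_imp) 0.01651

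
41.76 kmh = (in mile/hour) 25.95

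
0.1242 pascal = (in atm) 1.226e-06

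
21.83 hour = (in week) 0.1299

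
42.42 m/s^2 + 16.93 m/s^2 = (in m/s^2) 59.35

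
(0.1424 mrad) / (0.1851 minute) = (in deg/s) 0.0007346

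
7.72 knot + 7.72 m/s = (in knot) 22.73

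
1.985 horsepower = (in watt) 1480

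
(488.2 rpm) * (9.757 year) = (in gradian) 1.001e+12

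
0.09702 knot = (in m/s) 0.04991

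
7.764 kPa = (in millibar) 77.64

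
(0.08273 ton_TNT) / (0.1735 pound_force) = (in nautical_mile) 2.422e+05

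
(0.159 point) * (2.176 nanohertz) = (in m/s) 1.221e-13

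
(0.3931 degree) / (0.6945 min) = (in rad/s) 0.0001646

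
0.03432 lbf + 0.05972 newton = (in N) 0.2124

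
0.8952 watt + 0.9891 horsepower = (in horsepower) 0.9903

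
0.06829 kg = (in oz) 2.409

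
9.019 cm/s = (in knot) 0.1753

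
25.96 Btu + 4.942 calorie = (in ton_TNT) 6.551e-06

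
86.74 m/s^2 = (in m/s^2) 86.74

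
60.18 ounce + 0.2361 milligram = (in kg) 1.706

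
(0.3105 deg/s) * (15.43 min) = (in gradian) 319.4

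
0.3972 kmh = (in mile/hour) 0.2468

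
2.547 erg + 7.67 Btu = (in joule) 8092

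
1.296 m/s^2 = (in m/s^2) 1.296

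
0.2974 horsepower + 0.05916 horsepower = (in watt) 265.9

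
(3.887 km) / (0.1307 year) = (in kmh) 0.003395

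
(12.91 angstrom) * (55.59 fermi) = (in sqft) 7.725e-22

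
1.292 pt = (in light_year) 4.818e-20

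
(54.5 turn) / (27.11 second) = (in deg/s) 723.7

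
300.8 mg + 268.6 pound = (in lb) 268.6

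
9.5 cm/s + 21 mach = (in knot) 1.39e+04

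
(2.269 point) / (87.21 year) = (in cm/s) 2.91e-11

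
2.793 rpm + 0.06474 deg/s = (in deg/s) 16.82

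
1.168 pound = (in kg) 0.5298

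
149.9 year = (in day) 5.471e+04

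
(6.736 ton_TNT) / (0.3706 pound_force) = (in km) 1.71e+07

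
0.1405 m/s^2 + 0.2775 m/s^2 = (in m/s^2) 0.418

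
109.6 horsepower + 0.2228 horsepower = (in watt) 8.189e+04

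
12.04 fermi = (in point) 3.413e-11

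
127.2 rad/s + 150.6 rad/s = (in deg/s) 1.592e+04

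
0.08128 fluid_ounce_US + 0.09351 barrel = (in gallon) 3.928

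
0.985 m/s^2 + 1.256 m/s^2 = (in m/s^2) 2.241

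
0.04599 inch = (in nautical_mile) 6.307e-07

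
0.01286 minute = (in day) 8.931e-06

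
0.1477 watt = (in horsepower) 0.0001981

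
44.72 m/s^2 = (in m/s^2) 44.72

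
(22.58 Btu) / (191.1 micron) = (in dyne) 1.247e+13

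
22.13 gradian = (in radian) 0.3476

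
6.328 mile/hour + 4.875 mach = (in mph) 3720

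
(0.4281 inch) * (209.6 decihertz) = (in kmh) 0.8205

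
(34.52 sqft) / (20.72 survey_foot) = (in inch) 19.99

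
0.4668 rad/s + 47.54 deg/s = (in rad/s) 1.297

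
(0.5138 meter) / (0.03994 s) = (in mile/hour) 28.78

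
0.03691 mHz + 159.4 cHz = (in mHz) 1594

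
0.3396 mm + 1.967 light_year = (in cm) 1.861e+18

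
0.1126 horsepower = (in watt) 83.97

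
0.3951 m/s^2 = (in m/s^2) 0.3951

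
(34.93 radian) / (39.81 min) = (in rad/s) 0.01462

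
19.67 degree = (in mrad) 343.3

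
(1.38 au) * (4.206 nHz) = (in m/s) 868.3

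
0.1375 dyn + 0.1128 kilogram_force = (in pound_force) 0.2487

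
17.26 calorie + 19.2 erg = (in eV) 4.507e+20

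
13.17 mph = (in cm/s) 588.8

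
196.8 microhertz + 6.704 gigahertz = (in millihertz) 6.704e+12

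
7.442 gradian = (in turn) 0.01861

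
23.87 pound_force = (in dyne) 1.062e+07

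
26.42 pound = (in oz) 422.7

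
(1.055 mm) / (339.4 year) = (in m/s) 9.857e-14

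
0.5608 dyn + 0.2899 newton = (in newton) 0.2899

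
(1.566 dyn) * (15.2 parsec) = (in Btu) 6.962e+09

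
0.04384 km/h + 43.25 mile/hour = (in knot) 37.61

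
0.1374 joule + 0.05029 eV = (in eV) 8.576e+17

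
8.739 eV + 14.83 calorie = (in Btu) 0.05881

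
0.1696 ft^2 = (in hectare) 1.576e-06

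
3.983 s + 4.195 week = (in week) 4.195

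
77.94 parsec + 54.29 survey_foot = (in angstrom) 2.405e+28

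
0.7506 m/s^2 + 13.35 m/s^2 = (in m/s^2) 14.1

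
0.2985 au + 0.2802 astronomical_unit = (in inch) 3.408e+12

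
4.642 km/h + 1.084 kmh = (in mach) 0.004671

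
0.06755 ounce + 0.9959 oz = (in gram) 30.15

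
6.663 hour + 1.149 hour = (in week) 0.0465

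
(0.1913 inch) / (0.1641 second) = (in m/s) 0.02961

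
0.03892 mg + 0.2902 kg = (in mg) 2.902e+05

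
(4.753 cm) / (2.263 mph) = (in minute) 0.000783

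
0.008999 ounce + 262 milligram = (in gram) 0.5171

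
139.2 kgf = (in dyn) 1.365e+08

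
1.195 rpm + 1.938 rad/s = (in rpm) 19.7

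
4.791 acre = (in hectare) 1.939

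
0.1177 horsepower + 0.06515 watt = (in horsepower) 0.1178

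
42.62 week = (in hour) 7160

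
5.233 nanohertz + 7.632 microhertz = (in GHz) 7.637e-15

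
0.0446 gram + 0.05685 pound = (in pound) 0.05695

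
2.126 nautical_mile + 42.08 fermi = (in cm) 3.937e+05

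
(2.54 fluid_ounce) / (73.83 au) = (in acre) 1.681e-21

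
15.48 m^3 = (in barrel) 97.37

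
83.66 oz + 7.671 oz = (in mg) 2.589e+06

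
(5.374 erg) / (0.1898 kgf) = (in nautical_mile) 1.559e-10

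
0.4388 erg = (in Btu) 4.159e-11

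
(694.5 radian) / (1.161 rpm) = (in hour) 1.587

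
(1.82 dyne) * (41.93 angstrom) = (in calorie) 1.824e-14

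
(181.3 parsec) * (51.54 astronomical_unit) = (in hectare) 4.313e+27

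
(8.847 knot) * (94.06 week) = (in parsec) 8.391e-09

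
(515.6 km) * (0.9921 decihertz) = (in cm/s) 5.115e+06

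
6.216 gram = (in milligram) 6216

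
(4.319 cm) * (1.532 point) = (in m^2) 2.334e-05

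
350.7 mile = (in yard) 6.172e+05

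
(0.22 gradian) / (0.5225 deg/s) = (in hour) 0.0001053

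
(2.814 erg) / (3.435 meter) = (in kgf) 8.354e-09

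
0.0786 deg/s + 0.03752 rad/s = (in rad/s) 0.03889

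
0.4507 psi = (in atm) 0.03067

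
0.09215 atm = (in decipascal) 9.337e+04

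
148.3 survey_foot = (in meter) 45.2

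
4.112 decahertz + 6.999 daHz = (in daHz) 11.11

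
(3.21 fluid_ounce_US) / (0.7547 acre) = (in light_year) 3.285e-24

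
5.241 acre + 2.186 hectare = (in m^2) 4.307e+04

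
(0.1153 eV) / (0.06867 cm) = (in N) 2.69e-17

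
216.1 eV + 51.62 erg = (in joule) 5.162e-06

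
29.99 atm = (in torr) 2.279e+04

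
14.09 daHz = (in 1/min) 8454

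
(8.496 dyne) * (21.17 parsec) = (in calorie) 1.326e+13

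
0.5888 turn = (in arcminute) 1.272e+04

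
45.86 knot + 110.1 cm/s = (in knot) 48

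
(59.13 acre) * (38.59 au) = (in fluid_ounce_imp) 4.862e+22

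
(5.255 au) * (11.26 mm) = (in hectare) 8.852e+05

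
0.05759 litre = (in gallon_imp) 0.01267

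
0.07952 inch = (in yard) 0.002209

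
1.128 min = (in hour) 0.0188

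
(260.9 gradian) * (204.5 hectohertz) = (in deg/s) 4.802e+06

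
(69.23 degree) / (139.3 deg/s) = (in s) 0.497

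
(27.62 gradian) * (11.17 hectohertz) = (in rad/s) 484.6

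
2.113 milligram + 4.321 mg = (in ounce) 0.000227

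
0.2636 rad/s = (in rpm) 2.517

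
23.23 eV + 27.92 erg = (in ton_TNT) 6.673e-16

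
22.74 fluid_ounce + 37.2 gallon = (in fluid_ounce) 4784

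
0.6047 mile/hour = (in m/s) 0.2703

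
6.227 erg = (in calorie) 1.488e-07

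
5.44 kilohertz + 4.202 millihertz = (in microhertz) 5.44e+09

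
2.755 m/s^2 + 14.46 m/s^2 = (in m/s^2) 17.21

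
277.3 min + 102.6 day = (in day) 102.8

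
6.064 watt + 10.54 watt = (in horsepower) 0.02227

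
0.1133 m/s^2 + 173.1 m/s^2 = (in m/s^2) 173.2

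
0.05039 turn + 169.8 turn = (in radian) 1067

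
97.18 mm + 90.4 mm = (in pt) 531.7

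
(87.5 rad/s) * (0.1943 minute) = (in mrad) 1.02e+06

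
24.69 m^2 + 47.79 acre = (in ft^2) 2.082e+06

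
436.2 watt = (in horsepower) 0.585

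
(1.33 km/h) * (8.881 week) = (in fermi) 1.984e+21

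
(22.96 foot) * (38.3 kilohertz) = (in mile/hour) 5.996e+05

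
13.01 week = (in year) 0.2495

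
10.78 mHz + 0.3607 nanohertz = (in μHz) 1.078e+04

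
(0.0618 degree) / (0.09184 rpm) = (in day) 1.298e-06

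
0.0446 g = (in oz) 0.001573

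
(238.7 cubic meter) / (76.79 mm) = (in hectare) 0.3108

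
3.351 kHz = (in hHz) 33.51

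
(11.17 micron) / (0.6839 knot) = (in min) 5.291e-07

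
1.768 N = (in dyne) 1.768e+05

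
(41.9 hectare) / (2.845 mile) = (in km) 0.09151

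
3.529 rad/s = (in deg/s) 202.2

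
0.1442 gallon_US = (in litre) 0.5459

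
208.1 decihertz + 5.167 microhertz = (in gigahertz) 2.081e-08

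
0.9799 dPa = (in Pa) 0.09799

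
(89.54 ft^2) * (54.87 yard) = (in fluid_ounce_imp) 1.469e+07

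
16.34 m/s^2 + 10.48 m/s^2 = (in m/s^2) 26.82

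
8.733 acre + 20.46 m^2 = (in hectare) 3.536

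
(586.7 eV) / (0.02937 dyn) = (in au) 2.139e-21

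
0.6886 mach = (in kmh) 844.1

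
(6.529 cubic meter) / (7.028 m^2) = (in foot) 3.048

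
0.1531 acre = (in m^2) 619.6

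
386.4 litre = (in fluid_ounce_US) 1.307e+04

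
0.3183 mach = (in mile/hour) 242.4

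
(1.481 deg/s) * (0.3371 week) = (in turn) 838.7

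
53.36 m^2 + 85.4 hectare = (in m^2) 8.541e+05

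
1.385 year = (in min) 7.28e+05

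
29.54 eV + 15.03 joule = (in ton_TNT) 3.592e-09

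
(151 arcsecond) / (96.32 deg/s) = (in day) 5.04e-09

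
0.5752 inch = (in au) 9.766e-14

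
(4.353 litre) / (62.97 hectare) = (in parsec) 2.24e-25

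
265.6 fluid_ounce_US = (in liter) 7.855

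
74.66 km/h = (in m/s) 20.74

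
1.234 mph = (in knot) 1.072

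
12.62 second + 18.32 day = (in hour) 439.7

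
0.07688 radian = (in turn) 0.01224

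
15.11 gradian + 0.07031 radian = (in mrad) 307.7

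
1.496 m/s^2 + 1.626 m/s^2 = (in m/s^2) 3.122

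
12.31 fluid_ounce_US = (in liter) 0.3641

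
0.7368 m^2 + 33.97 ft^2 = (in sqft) 41.9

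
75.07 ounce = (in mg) 2.128e+06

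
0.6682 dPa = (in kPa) 6.682e-05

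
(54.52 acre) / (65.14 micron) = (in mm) 3.387e+12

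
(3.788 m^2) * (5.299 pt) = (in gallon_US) 1.871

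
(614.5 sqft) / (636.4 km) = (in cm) 0.008971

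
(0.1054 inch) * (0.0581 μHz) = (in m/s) 1.555e-10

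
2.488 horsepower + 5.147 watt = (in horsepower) 2.495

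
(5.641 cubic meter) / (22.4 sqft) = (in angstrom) 2.711e+10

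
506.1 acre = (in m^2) 2.048e+06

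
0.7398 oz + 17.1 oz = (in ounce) 17.84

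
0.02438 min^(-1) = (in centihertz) 0.04063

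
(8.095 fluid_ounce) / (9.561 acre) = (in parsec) 2.005e-25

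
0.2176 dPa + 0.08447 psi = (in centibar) 0.5824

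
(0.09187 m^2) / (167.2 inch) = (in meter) 0.02163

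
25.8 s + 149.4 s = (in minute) 2.92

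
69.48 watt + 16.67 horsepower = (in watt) 1.25e+04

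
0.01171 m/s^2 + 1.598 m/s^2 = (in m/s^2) 1.61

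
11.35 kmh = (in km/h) 11.35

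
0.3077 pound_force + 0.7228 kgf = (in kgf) 0.8624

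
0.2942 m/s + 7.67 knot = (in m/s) 4.24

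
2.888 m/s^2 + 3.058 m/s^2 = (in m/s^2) 5.946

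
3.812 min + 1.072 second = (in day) 0.00266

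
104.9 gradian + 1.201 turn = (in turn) 1.463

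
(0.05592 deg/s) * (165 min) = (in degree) 553.6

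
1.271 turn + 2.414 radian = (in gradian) 662.1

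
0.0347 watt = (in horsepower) 4.653e-05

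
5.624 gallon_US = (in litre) 21.29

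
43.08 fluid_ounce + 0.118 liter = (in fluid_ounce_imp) 48.99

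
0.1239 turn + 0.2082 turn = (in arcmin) 7173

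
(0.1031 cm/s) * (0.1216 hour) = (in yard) 0.4936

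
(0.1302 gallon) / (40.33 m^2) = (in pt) 0.03464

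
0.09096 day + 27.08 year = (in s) 8.54e+08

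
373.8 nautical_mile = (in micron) 6.923e+11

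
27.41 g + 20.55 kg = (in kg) 20.58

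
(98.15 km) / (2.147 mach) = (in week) 0.000222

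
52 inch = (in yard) 1.444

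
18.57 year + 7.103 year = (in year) 25.67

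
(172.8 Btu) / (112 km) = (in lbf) 0.3659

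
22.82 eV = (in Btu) 3.465e-21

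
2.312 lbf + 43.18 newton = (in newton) 53.46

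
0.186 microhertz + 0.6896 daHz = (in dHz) 68.96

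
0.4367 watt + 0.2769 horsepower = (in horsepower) 0.2775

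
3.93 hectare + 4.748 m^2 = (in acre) 9.712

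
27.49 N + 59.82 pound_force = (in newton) 293.6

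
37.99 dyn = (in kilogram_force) 3.874e-05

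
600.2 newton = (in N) 600.2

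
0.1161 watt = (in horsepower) 0.0001557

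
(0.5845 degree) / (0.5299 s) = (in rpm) 0.1838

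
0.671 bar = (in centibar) 67.1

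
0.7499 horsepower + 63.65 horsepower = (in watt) 4.802e+04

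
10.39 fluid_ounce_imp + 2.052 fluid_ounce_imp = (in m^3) 0.0003535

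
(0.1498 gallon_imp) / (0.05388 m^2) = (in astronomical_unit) 8.449e-14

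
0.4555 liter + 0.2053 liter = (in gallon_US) 0.1746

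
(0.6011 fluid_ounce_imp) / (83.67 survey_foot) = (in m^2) 6.697e-07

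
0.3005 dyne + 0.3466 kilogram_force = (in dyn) 3.399e+05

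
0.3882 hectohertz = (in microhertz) 3.882e+07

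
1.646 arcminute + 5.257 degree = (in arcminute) 317.1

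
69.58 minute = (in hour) 1.16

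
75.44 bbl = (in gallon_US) 3168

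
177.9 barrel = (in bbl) 177.9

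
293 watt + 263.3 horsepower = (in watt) 1.966e+05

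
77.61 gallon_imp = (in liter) 352.8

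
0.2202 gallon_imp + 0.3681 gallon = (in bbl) 0.01506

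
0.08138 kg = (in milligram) 8.138e+04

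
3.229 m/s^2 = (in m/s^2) 3.229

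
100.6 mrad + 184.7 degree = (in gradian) 211.6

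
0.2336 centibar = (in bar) 0.002336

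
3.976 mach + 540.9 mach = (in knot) 3.606e+05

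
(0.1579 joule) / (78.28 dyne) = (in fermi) 2.017e+17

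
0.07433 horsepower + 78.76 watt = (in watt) 134.2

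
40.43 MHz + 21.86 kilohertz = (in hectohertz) 4.045e+05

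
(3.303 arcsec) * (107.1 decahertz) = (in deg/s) 0.9826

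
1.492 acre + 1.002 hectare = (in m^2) 1.606e+04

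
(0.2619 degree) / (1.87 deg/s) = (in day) 1.621e-06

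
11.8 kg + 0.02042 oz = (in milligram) 1.18e+07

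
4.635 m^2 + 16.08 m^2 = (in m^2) 20.71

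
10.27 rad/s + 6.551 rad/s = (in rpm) 160.6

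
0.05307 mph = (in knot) 0.04612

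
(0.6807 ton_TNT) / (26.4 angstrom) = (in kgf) 1.1e+17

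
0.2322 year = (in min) 1.22e+05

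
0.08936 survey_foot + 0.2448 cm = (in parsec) 9.62e-19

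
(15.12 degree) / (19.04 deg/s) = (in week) 1.313e-06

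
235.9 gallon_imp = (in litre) 1072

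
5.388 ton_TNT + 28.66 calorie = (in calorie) 5.388e+09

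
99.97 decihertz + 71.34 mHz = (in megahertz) 1.007e-05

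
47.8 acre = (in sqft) 2.082e+06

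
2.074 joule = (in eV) 1.294e+19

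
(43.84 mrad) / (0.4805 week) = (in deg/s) 8.643e-06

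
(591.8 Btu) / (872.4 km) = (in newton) 0.7157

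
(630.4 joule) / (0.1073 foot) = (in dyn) 1.928e+09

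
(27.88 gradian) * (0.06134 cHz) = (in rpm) 0.002565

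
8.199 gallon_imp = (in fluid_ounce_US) 1260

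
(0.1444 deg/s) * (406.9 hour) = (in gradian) 2.35e+05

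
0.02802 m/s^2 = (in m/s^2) 0.02802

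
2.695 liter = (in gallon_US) 0.7119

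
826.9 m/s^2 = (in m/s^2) 826.9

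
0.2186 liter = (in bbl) 0.001375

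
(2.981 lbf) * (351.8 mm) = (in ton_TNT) 1.115e-09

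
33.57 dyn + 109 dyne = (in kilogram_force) 0.0001454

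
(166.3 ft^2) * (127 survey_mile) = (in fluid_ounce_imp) 1.111e+11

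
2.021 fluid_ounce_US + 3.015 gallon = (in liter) 11.47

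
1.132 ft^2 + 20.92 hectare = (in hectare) 20.92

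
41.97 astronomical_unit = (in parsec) 0.0002035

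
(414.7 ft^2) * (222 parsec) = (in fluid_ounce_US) 8.924e+24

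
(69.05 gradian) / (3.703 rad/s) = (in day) 3.39e-06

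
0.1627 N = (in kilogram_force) 0.01659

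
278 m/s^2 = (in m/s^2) 278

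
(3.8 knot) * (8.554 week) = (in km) 1.011e+04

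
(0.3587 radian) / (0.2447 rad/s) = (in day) 1.697e-05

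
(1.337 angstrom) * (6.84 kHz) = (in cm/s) 9.145e-05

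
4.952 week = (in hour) 831.9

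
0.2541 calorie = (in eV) 6.636e+18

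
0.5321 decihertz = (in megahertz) 5.321e-08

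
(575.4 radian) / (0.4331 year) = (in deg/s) 0.002414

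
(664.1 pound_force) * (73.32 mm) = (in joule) 216.6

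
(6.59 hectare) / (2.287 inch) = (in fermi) 1.134e+21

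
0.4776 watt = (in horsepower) 0.0006405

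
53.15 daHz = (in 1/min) 3.189e+04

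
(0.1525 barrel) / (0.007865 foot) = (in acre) 0.002499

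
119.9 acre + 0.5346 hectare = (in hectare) 49.06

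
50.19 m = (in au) 3.355e-10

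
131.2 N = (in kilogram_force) 13.38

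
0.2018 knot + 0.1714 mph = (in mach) 0.0005299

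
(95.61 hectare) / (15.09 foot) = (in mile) 129.2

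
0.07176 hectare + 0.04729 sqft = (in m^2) 717.6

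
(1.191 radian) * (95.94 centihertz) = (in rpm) 10.91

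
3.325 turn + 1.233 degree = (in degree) 1198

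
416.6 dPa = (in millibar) 0.4166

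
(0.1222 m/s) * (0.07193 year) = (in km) 277.2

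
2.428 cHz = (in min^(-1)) 1.457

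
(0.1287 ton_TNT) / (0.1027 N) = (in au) 0.03505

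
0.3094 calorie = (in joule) 1.295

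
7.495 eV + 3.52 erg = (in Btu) 3.336e-10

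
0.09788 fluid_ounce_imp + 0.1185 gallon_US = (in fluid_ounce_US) 15.26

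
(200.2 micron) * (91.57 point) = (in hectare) 6.467e-10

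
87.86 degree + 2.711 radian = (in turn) 0.6755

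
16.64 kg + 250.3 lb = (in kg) 130.2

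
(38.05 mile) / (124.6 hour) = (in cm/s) 13.65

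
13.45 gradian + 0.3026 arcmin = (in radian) 0.2114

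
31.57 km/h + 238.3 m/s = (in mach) 0.7256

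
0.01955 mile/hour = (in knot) 0.01699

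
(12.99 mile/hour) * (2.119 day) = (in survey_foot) 3.488e+06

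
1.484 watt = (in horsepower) 0.00199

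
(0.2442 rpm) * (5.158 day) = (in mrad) 1.14e+07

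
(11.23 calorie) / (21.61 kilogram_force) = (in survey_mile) 0.0001378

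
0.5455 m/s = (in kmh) 1.964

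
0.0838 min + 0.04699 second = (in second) 5.075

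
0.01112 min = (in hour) 0.0001853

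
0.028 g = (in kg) 2.8e-05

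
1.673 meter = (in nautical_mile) 0.0009033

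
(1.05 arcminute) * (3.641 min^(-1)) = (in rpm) 0.000177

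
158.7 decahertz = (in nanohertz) 1.587e+12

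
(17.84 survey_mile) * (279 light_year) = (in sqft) 8.157e+23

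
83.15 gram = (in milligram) 8.315e+04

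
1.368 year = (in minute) 7.19e+05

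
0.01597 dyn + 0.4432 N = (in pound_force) 0.09964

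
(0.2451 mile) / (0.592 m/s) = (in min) 11.11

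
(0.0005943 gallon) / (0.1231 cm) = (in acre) 4.516e-07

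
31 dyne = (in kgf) 3.161e-05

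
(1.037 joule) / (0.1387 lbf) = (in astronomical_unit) 1.124e-11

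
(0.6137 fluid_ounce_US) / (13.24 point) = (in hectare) 3.886e-07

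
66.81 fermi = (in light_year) 7.062e-30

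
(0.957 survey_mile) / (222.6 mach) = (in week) 3.36e-08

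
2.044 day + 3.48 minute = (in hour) 49.11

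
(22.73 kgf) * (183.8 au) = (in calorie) 1.465e+15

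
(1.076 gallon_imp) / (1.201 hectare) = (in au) 2.723e-18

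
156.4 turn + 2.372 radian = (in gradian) 6.271e+04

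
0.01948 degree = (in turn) 5.411e-05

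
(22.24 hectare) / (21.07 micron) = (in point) 2.992e+13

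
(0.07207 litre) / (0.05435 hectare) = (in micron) 0.1326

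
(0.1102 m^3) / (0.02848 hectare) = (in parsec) 1.254e-20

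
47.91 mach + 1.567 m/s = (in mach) 47.91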